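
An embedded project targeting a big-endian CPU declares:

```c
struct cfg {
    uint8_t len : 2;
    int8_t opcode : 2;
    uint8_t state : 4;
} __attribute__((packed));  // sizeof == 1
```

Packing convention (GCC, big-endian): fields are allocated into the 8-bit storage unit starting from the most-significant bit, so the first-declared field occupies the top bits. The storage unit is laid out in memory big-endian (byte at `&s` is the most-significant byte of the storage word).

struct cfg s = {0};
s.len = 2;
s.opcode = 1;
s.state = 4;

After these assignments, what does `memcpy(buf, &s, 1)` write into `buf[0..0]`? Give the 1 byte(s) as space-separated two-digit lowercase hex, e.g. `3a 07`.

94

[6+:2] len=2 & 0x3 = 0x2; word=0x80
[4+:2] opcode=1 & 0x3 = 0x1; word=0x90
[0+:4] state=4 & 0xf = 0x4; word=0x94
word = 0x94 → big-endian bytes:
  [0]=0x94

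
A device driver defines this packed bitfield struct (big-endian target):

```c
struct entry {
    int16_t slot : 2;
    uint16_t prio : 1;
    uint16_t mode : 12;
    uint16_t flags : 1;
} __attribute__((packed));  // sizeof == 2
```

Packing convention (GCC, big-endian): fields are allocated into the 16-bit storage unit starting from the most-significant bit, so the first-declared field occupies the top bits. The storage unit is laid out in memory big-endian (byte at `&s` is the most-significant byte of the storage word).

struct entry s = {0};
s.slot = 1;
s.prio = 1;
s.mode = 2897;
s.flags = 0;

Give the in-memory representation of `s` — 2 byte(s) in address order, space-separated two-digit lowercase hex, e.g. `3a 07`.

76 a2

[14+:2] slot=1 & 0x3 = 0x1; word=0x4000
[13+:1] prio=1 & 0x1 = 0x1; word=0x6000
[1+:12] mode=2897 & 0xfff = 0xb51; word=0x76a2
[0+:1] flags=0 & 0x1 = 0x0; word=0x76a2
word = 0x76a2 → big-endian bytes:
  [0]=0x76  [1]=0xa2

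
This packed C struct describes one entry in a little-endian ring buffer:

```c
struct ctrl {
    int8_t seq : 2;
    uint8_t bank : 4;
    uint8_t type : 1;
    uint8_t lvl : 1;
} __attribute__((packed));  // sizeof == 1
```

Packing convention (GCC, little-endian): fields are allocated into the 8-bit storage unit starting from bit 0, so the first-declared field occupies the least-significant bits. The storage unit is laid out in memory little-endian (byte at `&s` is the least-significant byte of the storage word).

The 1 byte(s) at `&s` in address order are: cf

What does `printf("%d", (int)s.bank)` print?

3

[0]=0xcf (little-endian) → word 0xcf
seq [0+:2] = (word>>0) & 0x3 = 3
bank [2+:4] = (word>>2) & 0xf = 3  ←
type [6+:1] = (word>>6) & 0x1 = 1
lvl [7+:1] = (word>>7) & 0x1 = 1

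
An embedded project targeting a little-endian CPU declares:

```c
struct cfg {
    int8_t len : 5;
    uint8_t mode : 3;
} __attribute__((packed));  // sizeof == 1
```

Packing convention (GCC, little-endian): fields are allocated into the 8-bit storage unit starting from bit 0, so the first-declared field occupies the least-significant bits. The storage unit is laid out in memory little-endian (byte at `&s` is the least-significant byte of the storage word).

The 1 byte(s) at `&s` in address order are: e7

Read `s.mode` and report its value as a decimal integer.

7

[0]=0xe7 (little-endian) → word 0xe7
len:5 @ bit 0 → (0xe7>>0)&0x1f = 0x7
mode:3 @ bit 5 → (0xe7>>5)&0x7 = 0x7  ←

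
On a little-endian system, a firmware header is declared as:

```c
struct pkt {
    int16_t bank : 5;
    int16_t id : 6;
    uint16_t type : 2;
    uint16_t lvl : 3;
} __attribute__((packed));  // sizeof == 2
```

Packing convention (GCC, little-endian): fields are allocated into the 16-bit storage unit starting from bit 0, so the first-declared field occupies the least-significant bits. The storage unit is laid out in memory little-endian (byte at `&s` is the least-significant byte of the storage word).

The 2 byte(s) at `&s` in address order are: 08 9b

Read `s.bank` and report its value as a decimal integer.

[0]=0x08 [1]=0x9b (little-endian) → word 0x9b08
bank:5 @ bit 0 → (0x9b08>>0)&0x1f = 0x8  ←
id:6 @ bit 5 → (0x9b08>>5)&0x3f = 0x18
type:2 @ bit 11 → (0x9b08>>11)&0x3 = 0x3
lvl:3 @ bit 13 → (0x9b08>>13)&0x7 = 0x4
bank signed 5b, MSB=0: value = 8

8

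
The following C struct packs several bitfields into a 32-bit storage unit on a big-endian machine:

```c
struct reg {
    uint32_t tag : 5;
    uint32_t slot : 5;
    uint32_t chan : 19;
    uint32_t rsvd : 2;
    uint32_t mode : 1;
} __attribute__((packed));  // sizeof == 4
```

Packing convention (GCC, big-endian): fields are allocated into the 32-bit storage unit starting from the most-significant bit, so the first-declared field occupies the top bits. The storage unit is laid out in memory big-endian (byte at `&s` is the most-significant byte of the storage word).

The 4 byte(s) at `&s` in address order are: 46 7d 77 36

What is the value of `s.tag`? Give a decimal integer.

[0]=0x46 [1]=0x7d [2]=0x77 [3]=0x36 (big-endian) → word 0x467d7736
tag [27+:5] = (word>>27) & 0x1f = 8  ←
slot [22+:5] = (word>>22) & 0x1f = 25
chan [3+:19] = (word>>3) & 0x7ffff = 503526
rsvd [1+:2] = (word>>1) & 0x3 = 3
mode [0+:1] = (word>>0) & 0x1 = 0

8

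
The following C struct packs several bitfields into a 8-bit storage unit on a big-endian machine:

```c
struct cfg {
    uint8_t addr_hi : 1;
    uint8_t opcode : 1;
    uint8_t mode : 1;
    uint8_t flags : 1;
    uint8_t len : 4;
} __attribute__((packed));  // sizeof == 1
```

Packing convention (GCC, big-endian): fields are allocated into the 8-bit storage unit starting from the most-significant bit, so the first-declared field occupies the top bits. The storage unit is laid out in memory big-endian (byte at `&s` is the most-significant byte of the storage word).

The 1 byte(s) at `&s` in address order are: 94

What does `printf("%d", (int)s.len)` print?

4

[0]=0x94 (big-endian) → word 0x94
addr_hi:1 @ bit 7 → (0x94>>7)&0x1 = 0x1
opcode:1 @ bit 6 → (0x94>>6)&0x1 = 0x0
mode:1 @ bit 5 → (0x94>>5)&0x1 = 0x0
flags:1 @ bit 4 → (0x94>>4)&0x1 = 0x1
len:4 @ bit 0 → (0x94>>0)&0xf = 0x4  ←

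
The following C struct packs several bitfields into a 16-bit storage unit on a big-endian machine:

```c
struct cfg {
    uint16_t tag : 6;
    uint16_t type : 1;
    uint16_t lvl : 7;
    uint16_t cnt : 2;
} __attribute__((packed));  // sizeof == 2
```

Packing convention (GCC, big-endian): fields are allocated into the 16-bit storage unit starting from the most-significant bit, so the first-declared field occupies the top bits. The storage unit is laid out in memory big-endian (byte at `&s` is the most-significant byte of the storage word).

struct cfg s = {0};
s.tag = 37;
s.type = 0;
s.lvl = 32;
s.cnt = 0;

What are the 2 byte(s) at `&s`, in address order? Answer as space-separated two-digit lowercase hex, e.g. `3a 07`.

tag:6 = 37 → 0x25 << 10 → word 0x9400
type:1 = 0 → 0x0 << 9 → word 0x9400
lvl:7 = 32 → 0x20 << 2 → word 0x9480
cnt:2 = 0 → 0x0 << 0 → word 0x9480
word = 0x9480 → big-endian bytes:
  [0]=0x94  [1]=0x80

94 80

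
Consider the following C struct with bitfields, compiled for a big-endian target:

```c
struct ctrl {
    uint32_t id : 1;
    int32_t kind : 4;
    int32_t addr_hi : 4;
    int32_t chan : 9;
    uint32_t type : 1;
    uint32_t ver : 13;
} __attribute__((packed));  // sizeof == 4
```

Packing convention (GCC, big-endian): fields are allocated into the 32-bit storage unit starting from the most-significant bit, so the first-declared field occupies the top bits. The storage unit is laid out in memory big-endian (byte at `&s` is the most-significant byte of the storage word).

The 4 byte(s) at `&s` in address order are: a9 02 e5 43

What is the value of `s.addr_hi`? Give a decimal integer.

[0]=0xa9 [1]=0x02 [2]=0xe5 [3]=0x43 (big-endian) → word 0xa902e543
id:1 @ bit 31 → (0xa902e543>>31)&0x1 = 0x1
kind:4 @ bit 27 → (0xa902e543>>27)&0xf = 0x5
addr_hi:4 @ bit 23 → (0xa902e543>>23)&0xf = 0x2  ←
chan:9 @ bit 14 → (0xa902e543>>14)&0x1ff = 0xb
type:1 @ bit 13 → (0xa902e543>>13)&0x1 = 0x1
ver:13 @ bit 0 → (0xa902e543>>0)&0x1fff = 0x543
addr_hi signed 4b, MSB=0: value = 2

2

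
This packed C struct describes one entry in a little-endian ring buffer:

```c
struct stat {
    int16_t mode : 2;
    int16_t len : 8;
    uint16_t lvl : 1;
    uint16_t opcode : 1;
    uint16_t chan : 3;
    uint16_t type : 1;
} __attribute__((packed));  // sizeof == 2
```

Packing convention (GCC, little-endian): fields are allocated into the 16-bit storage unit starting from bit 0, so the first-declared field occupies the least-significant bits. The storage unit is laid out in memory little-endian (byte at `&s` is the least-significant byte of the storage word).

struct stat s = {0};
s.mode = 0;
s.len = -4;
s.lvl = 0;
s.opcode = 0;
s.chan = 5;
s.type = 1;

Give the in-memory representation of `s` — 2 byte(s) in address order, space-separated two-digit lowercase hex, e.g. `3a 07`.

[0+:2] mode=0 & 0x3 = 0x0; word=0x0000
[2+:8] len=-4 & 0xff = 0xfc; word=0x03f0
[10+:1] lvl=0 & 0x1 = 0x0; word=0x03f0
[11+:1] opcode=0 & 0x1 = 0x0; word=0x03f0
[12+:3] chan=5 & 0x7 = 0x5; word=0x53f0
[15+:1] type=1 & 0x1 = 0x1; word=0xd3f0
word = 0xd3f0 → little-endian bytes:
  [0]=0xf0  [1]=0xd3

f0 d3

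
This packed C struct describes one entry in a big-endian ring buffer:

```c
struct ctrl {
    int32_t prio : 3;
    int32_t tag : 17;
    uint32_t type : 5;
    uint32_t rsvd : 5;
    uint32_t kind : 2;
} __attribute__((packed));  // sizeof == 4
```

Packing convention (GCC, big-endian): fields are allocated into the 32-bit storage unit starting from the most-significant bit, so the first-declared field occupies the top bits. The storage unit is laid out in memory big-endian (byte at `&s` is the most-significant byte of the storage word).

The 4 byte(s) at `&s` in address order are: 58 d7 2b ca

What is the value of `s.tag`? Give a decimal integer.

[0]=0x58 [1]=0xd7 [2]=0x2b [3]=0xca (big-endian) → word 0x58d72bca
prio:3 @ bit 29 → (0x58d72bca>>29)&0x7 = 0x2
tag:17 @ bit 12 → (0x58d72bca>>12)&0x1ffff = 0x18d72  ←
type:5 @ bit 7 → (0x58d72bca>>7)&0x1f = 0x17
rsvd:5 @ bit 2 → (0x58d72bca>>2)&0x1f = 0x12
kind:2 @ bit 0 → (0x58d72bca>>0)&0x3 = 0x2
tag signed 17b, MSB=1: 101746 - 131072 = -29326

-29326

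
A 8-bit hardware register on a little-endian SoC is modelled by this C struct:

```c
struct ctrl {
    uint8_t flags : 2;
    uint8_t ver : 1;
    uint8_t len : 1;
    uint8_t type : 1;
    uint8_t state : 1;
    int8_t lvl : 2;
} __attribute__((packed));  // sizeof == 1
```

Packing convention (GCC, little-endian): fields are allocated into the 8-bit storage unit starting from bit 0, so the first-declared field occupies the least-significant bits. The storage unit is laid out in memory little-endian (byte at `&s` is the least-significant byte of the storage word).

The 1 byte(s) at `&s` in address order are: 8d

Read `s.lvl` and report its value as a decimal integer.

-2

[0]=0x8d (little-endian) → word 0x8d
flags:2 @ bit 0 → (0x8d>>0)&0x3 = 0x1
ver:1 @ bit 2 → (0x8d>>2)&0x1 = 0x1
len:1 @ bit 3 → (0x8d>>3)&0x1 = 0x1
type:1 @ bit 4 → (0x8d>>4)&0x1 = 0x0
state:1 @ bit 5 → (0x8d>>5)&0x1 = 0x0
lvl:2 @ bit 6 → (0x8d>>6)&0x3 = 0x2  ←
lvl signed 2b, MSB=1: 2 - 4 = -2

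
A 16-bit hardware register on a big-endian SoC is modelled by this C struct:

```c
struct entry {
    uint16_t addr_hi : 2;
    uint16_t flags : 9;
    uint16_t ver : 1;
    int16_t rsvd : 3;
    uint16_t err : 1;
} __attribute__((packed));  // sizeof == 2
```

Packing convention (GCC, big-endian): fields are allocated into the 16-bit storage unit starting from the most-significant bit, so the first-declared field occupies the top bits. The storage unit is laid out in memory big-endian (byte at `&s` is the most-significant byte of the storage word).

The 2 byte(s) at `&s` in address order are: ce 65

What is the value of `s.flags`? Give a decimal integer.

115

[0]=0xce [1]=0x65 (big-endian) → word 0xce65
addr_hi [14+:2] = (word>>14) & 0x3 = 3
flags [5+:9] = (word>>5) & 0x1ff = 115  ←
ver [4+:1] = (word>>4) & 0x1 = 0
rsvd [1+:3] = (word>>1) & 0x7 = 2
err [0+:1] = (word>>0) & 0x1 = 1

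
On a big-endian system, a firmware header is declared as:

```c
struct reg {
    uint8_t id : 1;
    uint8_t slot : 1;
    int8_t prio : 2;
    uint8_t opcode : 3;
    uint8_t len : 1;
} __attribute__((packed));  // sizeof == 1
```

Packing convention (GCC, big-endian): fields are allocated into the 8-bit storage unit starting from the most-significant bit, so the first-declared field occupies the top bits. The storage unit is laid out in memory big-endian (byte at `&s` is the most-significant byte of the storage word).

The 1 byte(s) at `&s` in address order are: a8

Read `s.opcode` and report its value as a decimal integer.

[0]=0xa8 (big-endian) → word 0xa8
id [7+:1] = (word>>7) & 0x1 = 1
slot [6+:1] = (word>>6) & 0x1 = 0
prio [4+:2] = (word>>4) & 0x3 = 2
opcode [1+:3] = (word>>1) & 0x7 = 4  ←
len [0+:1] = (word>>0) & 0x1 = 0

4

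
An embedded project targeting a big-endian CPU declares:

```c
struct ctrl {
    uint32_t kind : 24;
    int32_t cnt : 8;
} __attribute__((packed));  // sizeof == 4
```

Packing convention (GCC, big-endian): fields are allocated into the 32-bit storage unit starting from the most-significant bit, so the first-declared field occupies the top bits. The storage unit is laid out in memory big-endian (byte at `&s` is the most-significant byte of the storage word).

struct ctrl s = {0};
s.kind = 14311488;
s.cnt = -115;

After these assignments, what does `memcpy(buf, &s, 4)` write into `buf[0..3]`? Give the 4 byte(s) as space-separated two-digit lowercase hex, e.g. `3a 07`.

da 60 40 8d

[8+:24] kind=14311488 & 0xffffff = 0xda6040; word=0xda604000
[0+:8] cnt=-115 & 0xff = 0x8d; word=0xda60408d
word = 0xda60408d → big-endian bytes:
  [0]=0xda  [1]=0x60  [2]=0x40  [3]=0x8d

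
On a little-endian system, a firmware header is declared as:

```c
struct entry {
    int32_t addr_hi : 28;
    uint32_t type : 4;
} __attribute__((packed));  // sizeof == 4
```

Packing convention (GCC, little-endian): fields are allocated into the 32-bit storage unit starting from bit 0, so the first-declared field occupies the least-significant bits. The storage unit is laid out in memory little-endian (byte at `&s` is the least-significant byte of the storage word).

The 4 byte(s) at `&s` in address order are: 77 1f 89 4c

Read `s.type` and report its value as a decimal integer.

[0]=0x77 [1]=0x1f [2]=0x89 [3]=0x4c (little-endian) → word 0x4c891f77
addr_hi [0+:28] = (word>>0) & 0xfffffff = 210313079
type [28+:4] = (word>>28) & 0xf = 4  ←

4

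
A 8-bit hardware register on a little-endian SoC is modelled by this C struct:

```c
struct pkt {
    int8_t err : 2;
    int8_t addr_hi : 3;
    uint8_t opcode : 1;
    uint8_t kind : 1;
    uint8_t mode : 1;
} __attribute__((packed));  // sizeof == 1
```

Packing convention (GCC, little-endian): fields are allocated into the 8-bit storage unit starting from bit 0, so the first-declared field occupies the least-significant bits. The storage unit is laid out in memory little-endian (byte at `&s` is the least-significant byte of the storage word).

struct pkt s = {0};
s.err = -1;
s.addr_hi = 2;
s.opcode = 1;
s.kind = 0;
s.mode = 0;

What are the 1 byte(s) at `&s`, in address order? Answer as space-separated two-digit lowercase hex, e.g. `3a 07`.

2b

err (2b) val=-1 bits=0x3 at bit 0: 0x03
addr_hi (3b) val=2 bits=0x2 at bit 2: 0x0b
opcode (1b) val=1 bits=0x1 at bit 5: 0x2b
kind (1b) val=0 bits=0x0 at bit 6: 0x2b
mode (1b) val=0 bits=0x0 at bit 7: 0x2b
word = 0x2b → little-endian bytes:
  [0]=0x2b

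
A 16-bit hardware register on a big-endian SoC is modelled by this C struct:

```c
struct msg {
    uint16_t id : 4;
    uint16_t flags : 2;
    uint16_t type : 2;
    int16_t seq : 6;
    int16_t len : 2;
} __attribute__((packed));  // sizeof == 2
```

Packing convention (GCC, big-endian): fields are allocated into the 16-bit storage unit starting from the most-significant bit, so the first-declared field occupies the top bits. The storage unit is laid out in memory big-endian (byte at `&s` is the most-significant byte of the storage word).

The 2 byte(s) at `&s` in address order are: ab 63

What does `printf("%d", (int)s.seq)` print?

24

[0]=0xab [1]=0x63 (big-endian) → word 0xab63
id:4 @ bit 12 → (0xab63>>12)&0xf = 0xa
flags:2 @ bit 10 → (0xab63>>10)&0x3 = 0x2
type:2 @ bit 8 → (0xab63>>8)&0x3 = 0x3
seq:6 @ bit 2 → (0xab63>>2)&0x3f = 0x18  ←
len:2 @ bit 0 → (0xab63>>0)&0x3 = 0x3
seq signed 6b, MSB=0: value = 24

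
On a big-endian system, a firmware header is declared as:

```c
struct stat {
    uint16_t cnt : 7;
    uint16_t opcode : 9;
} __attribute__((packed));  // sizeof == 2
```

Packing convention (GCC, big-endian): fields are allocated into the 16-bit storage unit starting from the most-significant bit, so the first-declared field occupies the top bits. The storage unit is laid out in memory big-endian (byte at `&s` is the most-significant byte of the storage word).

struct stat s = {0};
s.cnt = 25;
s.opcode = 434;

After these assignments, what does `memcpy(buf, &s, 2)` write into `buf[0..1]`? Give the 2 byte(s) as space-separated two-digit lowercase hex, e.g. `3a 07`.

33 b2

[9+:7] cnt=25 & 0x7f = 0x19; word=0x3200
[0+:9] opcode=434 & 0x1ff = 0x1b2; word=0x33b2
word = 0x33b2 → big-endian bytes:
  [0]=0x33  [1]=0xb2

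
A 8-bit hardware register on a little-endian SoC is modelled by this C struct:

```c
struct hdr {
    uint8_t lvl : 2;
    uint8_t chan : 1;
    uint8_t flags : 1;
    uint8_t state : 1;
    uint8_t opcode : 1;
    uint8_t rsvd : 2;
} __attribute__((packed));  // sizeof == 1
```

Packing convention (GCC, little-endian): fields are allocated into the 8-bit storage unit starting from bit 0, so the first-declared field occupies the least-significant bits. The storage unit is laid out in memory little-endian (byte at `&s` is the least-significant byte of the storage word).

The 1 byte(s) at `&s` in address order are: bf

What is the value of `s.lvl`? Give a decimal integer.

3

[0]=0xbf (little-endian) → word 0xbf
lvl [0+:2] = (word>>0) & 0x3 = 3  ←
chan [2+:1] = (word>>2) & 0x1 = 1
flags [3+:1] = (word>>3) & 0x1 = 1
state [4+:1] = (word>>4) & 0x1 = 1
opcode [5+:1] = (word>>5) & 0x1 = 1
rsvd [6+:2] = (word>>6) & 0x3 = 2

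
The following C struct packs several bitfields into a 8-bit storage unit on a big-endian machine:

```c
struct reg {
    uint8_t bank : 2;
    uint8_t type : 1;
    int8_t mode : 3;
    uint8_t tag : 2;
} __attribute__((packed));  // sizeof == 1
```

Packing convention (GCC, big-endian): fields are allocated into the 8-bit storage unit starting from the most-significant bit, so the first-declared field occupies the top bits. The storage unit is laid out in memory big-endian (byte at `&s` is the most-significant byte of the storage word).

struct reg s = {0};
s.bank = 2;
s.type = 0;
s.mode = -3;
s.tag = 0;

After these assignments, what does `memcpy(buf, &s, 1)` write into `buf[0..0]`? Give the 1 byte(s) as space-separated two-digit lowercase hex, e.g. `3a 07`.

94

bank (2b) val=2 bits=0x2 at bit 6: 0x80
type (1b) val=0 bits=0x0 at bit 5: 0x80
mode (3b) val=-3 bits=0x5 at bit 2: 0x94
tag (2b) val=0 bits=0x0 at bit 0: 0x94
word = 0x94 → big-endian bytes:
  [0]=0x94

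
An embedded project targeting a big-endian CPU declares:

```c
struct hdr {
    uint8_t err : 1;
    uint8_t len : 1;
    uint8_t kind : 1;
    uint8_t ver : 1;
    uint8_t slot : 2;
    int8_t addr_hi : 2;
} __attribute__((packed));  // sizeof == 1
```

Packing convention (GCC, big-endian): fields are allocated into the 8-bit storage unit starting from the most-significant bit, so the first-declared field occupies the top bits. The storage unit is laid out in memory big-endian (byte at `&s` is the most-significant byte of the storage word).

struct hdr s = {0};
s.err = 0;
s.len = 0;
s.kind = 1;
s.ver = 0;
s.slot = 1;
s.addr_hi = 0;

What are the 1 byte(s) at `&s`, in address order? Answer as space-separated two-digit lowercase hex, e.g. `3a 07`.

err (1b) val=0 bits=0x0 at bit 7: 0x00
len (1b) val=0 bits=0x0 at bit 6: 0x00
kind (1b) val=1 bits=0x1 at bit 5: 0x20
ver (1b) val=0 bits=0x0 at bit 4: 0x20
slot (2b) val=1 bits=0x1 at bit 2: 0x24
addr_hi (2b) val=0 bits=0x0 at bit 0: 0x24
word = 0x24 → big-endian bytes:
  [0]=0x24

24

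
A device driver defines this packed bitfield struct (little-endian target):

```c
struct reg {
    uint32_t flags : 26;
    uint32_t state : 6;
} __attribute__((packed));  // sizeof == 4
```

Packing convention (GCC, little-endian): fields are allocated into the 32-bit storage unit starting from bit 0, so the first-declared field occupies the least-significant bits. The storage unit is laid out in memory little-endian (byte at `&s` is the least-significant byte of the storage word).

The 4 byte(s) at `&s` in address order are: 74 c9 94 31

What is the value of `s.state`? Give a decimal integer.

[0]=0x74 [1]=0xc9 [2]=0x94 [3]=0x31 (little-endian) → word 0x3194c974
flags [0+:26] = (word>>0) & 0x3ffffff = 26528116
state [26+:6] = (word>>26) & 0x3f = 12  ←

12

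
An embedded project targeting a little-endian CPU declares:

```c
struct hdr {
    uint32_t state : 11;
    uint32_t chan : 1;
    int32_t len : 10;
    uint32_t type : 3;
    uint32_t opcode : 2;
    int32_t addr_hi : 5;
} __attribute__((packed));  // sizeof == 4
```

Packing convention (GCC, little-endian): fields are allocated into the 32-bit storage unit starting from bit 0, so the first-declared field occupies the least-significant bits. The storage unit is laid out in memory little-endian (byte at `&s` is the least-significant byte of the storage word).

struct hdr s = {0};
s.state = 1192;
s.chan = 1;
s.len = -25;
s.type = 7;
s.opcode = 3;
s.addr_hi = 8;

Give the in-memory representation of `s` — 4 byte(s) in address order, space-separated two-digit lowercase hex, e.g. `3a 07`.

a8 7c fe 47

state (11b) val=1192 bits=0x4a8 at bit 0: 0x000004a8
chan (1b) val=1 bits=0x1 at bit 11: 0x00000ca8
len (10b) val=-25 bits=0x3e7 at bit 12: 0x003e7ca8
type (3b) val=7 bits=0x7 at bit 22: 0x01fe7ca8
opcode (2b) val=3 bits=0x3 at bit 25: 0x07fe7ca8
addr_hi (5b) val=8 bits=0x8 at bit 27: 0x47fe7ca8
word = 0x47fe7ca8 → little-endian bytes:
  [0]=0xa8  [1]=0x7c  [2]=0xfe  [3]=0x47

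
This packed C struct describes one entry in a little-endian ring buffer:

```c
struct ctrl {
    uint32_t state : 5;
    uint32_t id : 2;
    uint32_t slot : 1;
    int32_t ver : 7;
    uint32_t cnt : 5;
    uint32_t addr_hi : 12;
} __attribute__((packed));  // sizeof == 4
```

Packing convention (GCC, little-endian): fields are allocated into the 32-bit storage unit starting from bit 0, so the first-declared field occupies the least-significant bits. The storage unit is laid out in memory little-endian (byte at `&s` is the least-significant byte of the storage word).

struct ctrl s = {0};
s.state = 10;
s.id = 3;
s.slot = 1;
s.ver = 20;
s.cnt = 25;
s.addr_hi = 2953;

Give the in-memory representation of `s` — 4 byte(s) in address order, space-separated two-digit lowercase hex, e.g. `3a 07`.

state (5b) val=10 bits=0xa at bit 0: 0x0000000a
id (2b) val=3 bits=0x3 at bit 5: 0x0000006a
slot (1b) val=1 bits=0x1 at bit 7: 0x000000ea
ver (7b) val=20 bits=0x14 at bit 8: 0x000014ea
cnt (5b) val=25 bits=0x19 at bit 15: 0x000c94ea
addr_hi (12b) val=2953 bits=0xb89 at bit 20: 0xb89c94ea
word = 0xb89c94ea → little-endian bytes:
  [0]=0xea  [1]=0x94  [2]=0x9c  [3]=0xb8

ea 94 9c b8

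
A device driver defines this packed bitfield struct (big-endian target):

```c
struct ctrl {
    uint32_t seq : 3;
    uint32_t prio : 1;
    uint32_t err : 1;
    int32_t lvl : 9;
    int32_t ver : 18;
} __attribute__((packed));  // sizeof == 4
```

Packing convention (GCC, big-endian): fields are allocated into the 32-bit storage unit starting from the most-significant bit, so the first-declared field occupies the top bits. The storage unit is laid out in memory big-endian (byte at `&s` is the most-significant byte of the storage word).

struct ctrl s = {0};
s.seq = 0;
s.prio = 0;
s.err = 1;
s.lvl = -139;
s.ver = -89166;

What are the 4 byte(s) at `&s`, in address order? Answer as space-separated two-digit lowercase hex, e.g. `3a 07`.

0d d6 a3 b2

seq (3b) val=0 bits=0x0 at bit 29: 0x00000000
prio (1b) val=0 bits=0x0 at bit 28: 0x00000000
err (1b) val=1 bits=0x1 at bit 27: 0x08000000
lvl (9b) val=-139 bits=0x175 at bit 18: 0x0dd40000
ver (18b) val=-89166 bits=0x2a3b2 at bit 0: 0x0dd6a3b2
word = 0x0dd6a3b2 → big-endian bytes:
  [0]=0x0d  [1]=0xd6  [2]=0xa3  [3]=0xb2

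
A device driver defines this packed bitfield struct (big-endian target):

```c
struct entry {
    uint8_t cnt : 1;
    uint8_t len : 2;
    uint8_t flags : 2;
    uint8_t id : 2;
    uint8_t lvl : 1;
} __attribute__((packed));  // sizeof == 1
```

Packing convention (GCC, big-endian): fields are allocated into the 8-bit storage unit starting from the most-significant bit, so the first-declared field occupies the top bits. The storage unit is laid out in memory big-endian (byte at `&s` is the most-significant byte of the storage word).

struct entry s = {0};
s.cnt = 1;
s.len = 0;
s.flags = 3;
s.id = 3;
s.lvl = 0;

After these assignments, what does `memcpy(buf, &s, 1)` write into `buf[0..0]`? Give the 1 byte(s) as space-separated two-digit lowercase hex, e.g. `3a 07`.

cnt:1 = 1 → 0x1 << 7 → word 0x80
len:2 = 0 → 0x0 << 5 → word 0x80
flags:2 = 3 → 0x3 << 3 → word 0x98
id:2 = 3 → 0x3 << 1 → word 0x9e
lvl:1 = 0 → 0x0 << 0 → word 0x9e
word = 0x9e → big-endian bytes:
  [0]=0x9e

9e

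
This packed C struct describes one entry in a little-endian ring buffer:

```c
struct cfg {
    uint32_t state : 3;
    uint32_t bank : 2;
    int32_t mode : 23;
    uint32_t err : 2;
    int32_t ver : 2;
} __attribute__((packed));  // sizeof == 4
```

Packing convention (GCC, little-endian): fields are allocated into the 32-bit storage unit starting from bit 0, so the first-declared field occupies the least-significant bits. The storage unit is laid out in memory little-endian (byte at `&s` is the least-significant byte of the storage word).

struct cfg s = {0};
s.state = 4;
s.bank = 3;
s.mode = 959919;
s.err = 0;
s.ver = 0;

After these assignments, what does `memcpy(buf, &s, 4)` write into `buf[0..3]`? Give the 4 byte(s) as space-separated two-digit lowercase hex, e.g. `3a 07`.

fc b5 d4 01

state (3b) val=4 bits=0x4 at bit 0: 0x00000004
bank (2b) val=3 bits=0x3 at bit 3: 0x0000001c
mode (23b) val=959919 bits=0xea5af at bit 5: 0x01d4b5fc
err (2b) val=0 bits=0x0 at bit 28: 0x01d4b5fc
ver (2b) val=0 bits=0x0 at bit 30: 0x01d4b5fc
word = 0x01d4b5fc → little-endian bytes:
  [0]=0xfc  [1]=0xb5  [2]=0xd4  [3]=0x01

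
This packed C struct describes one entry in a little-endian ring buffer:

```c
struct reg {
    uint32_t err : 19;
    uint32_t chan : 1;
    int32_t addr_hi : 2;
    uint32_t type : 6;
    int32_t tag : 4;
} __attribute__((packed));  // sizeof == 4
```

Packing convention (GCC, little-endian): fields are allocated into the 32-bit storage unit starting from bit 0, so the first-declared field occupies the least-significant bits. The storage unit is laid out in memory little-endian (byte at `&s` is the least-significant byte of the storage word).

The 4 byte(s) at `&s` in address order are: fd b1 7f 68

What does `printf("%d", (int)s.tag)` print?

[0]=0xfd [1]=0xb1 [2]=0x7f [3]=0x68 (little-endian) → word 0x687fb1fd
err:19 @ bit 0 → (0x687fb1fd>>0)&0x7ffff = 0x7b1fd
chan:1 @ bit 19 → (0x687fb1fd>>19)&0x1 = 0x1
addr_hi:2 @ bit 20 → (0x687fb1fd>>20)&0x3 = 0x3
type:6 @ bit 22 → (0x687fb1fd>>22)&0x3f = 0x21
tag:4 @ bit 28 → (0x687fb1fd>>28)&0xf = 0x6  ←
tag signed 4b, MSB=0: value = 6

6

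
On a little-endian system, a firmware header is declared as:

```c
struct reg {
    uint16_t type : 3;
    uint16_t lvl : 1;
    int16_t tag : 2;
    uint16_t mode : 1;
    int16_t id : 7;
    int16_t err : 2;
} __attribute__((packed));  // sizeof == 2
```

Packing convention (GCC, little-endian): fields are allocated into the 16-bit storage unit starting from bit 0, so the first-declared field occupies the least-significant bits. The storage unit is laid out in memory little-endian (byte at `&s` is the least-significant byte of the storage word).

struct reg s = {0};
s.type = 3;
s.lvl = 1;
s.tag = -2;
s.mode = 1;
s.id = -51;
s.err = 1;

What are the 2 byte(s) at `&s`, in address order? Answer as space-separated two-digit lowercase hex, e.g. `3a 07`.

type (3b) val=3 bits=0x3 at bit 0: 0x0003
lvl (1b) val=1 bits=0x1 at bit 3: 0x000b
tag (2b) val=-2 bits=0x2 at bit 4: 0x002b
mode (1b) val=1 bits=0x1 at bit 6: 0x006b
id (7b) val=-51 bits=0x4d at bit 7: 0x26eb
err (2b) val=1 bits=0x1 at bit 14: 0x66eb
word = 0x66eb → little-endian bytes:
  [0]=0xeb  [1]=0x66

eb 66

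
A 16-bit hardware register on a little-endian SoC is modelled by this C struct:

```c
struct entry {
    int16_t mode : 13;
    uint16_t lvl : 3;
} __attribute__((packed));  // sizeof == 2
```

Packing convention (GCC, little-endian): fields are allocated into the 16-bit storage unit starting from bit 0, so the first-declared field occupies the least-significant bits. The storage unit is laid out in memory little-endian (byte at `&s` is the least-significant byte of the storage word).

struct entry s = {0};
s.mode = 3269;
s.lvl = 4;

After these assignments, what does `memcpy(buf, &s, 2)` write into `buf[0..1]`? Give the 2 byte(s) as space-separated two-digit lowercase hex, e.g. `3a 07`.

mode:13 = 3269 → 0xcc5 << 0 → word 0x0cc5
lvl:3 = 4 → 0x4 << 13 → word 0x8cc5
word = 0x8cc5 → little-endian bytes:
  [0]=0xc5  [1]=0x8c

c5 8c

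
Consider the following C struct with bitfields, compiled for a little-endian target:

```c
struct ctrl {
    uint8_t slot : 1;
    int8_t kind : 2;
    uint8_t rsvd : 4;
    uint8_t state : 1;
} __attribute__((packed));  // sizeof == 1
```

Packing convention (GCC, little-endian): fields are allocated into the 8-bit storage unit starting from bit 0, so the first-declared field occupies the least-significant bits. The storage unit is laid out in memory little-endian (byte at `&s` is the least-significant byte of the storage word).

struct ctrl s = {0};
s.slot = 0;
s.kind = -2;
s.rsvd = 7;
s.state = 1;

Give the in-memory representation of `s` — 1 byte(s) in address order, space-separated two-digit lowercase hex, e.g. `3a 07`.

slot:1 = 0 → 0x0 << 0 → word 0x00
kind:2 = -2 → 0x2 << 1 → word 0x04
rsvd:4 = 7 → 0x7 << 3 → word 0x3c
state:1 = 1 → 0x1 << 7 → word 0xbc
word = 0xbc → little-endian bytes:
  [0]=0xbc

bc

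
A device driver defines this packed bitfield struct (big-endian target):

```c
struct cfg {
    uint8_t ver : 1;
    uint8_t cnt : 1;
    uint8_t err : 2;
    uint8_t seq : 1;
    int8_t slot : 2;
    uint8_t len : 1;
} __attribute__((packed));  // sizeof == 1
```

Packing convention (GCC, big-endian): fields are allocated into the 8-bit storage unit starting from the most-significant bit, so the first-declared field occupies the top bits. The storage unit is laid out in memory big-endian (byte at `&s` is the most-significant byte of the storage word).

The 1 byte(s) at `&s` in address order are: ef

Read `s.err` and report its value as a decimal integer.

[0]=0xef (big-endian) → word 0xef
ver:1 @ bit 7 → (0xef>>7)&0x1 = 0x1
cnt:1 @ bit 6 → (0xef>>6)&0x1 = 0x1
err:2 @ bit 4 → (0xef>>4)&0x3 = 0x2  ←
seq:1 @ bit 3 → (0xef>>3)&0x1 = 0x1
slot:2 @ bit 1 → (0xef>>1)&0x3 = 0x3
len:1 @ bit 0 → (0xef>>0)&0x1 = 0x1

2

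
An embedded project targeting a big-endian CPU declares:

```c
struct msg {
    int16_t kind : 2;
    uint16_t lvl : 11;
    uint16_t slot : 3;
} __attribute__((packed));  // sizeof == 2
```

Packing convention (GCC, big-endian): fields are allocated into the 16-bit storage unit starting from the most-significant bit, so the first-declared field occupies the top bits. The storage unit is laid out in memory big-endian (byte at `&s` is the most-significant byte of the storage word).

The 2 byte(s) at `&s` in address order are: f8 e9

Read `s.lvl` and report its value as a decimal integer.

[0]=0xf8 [1]=0xe9 (big-endian) → word 0xf8e9
kind:2 @ bit 14 → (0xf8e9>>14)&0x3 = 0x3
lvl:11 @ bit 3 → (0xf8e9>>3)&0x7ff = 0x71d  ←
slot:3 @ bit 0 → (0xf8e9>>0)&0x7 = 0x1

1821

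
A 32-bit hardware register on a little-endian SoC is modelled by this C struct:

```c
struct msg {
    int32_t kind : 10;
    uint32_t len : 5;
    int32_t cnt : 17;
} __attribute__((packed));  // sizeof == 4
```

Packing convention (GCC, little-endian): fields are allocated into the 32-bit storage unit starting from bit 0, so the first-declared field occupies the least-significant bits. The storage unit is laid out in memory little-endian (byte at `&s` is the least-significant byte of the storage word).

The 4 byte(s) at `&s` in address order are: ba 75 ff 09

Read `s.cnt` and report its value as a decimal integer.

[0]=0xba [1]=0x75 [2]=0xff [3]=0x09 (little-endian) → word 0x09ff75ba
kind [0+:10] = (word>>0) & 0x3ff = 442
len [10+:5] = (word>>10) & 0x1f = 29
cnt [15+:17] = (word>>15) & 0x1ffff = 5118  ←
cnt signed 17b, MSB=0: value = 5118

5118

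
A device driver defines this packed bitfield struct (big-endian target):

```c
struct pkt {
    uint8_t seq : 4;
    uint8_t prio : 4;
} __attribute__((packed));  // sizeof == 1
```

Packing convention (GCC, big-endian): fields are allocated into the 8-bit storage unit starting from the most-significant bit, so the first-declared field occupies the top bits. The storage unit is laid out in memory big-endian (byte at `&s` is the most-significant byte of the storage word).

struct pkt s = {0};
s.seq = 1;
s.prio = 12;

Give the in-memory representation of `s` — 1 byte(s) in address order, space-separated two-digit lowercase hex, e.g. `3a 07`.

seq (4b) val=1 bits=0x1 at bit 4: 0x10
prio (4b) val=12 bits=0xc at bit 0: 0x1c
word = 0x1c → big-endian bytes:
  [0]=0x1c

1c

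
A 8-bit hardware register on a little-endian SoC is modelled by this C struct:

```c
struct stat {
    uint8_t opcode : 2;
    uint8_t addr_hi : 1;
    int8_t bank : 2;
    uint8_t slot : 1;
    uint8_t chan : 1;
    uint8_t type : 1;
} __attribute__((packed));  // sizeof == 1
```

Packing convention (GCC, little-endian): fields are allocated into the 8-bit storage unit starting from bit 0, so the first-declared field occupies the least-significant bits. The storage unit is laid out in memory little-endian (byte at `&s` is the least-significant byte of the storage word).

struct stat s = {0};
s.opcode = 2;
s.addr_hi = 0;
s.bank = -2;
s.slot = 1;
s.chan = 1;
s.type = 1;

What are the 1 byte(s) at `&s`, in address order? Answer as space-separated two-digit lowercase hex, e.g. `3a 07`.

f2

[0+:2] opcode=2 & 0x3 = 0x2; word=0x02
[2+:1] addr_hi=0 & 0x1 = 0x0; word=0x02
[3+:2] bank=-2 & 0x3 = 0x2; word=0x12
[5+:1] slot=1 & 0x1 = 0x1; word=0x32
[6+:1] chan=1 & 0x1 = 0x1; word=0x72
[7+:1] type=1 & 0x1 = 0x1; word=0xf2
word = 0xf2 → little-endian bytes:
  [0]=0xf2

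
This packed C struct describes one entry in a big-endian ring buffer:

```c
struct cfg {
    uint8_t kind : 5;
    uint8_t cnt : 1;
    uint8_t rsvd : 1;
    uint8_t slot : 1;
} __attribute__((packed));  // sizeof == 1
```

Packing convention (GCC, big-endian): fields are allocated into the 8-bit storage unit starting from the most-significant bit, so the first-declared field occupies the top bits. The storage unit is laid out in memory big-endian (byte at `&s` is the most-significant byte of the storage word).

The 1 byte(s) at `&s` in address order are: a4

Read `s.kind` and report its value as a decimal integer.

20

[0]=0xa4 (big-endian) → word 0xa4
kind [3+:5] = (word>>3) & 0x1f = 20  ←
cnt [2+:1] = (word>>2) & 0x1 = 1
rsvd [1+:1] = (word>>1) & 0x1 = 0
slot [0+:1] = (word>>0) & 0x1 = 0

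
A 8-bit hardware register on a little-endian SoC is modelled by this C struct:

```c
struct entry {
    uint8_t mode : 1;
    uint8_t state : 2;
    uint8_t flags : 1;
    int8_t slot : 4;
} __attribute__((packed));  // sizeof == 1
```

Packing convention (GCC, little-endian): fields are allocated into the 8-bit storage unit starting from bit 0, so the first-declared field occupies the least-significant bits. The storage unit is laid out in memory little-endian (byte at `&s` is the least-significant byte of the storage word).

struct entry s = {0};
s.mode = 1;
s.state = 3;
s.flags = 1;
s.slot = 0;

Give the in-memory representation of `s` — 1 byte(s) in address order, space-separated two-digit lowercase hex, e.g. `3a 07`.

0f

mode (1b) val=1 bits=0x1 at bit 0: 0x01
state (2b) val=3 bits=0x3 at bit 1: 0x07
flags (1b) val=1 bits=0x1 at bit 3: 0x0f
slot (4b) val=0 bits=0x0 at bit 4: 0x0f
word = 0x0f → little-endian bytes:
  [0]=0x0f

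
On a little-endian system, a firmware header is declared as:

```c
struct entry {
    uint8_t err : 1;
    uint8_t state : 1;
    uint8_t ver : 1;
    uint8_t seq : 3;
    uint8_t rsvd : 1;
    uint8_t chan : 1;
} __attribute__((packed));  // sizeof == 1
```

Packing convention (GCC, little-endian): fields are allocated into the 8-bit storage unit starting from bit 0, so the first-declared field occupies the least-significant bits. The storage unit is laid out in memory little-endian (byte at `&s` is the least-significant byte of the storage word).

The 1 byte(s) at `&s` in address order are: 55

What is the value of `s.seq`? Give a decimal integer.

2

[0]=0x55 (little-endian) → word 0x55
err:1 @ bit 0 → (0x55>>0)&0x1 = 0x1
state:1 @ bit 1 → (0x55>>1)&0x1 = 0x0
ver:1 @ bit 2 → (0x55>>2)&0x1 = 0x1
seq:3 @ bit 3 → (0x55>>3)&0x7 = 0x2  ←
rsvd:1 @ bit 6 → (0x55>>6)&0x1 = 0x1
chan:1 @ bit 7 → (0x55>>7)&0x1 = 0x0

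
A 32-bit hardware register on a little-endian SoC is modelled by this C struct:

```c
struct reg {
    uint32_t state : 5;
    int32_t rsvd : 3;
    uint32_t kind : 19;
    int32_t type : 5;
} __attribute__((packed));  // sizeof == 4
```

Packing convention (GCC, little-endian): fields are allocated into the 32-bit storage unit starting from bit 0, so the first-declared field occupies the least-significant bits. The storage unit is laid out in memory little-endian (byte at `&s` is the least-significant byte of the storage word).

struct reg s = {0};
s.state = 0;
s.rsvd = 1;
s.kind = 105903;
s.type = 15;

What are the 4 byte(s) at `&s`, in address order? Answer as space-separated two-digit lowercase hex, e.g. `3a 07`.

20 af 9d 79

[0+:5] state=0 & 0x1f = 0x0; word=0x00000000
[5+:3] rsvd=1 & 0x7 = 0x1; word=0x00000020
[8+:19] kind=105903 & 0x7ffff = 0x19daf; word=0x019daf20
[27+:5] type=15 & 0x1f = 0xf; word=0x799daf20
word = 0x799daf20 → little-endian bytes:
  [0]=0x20  [1]=0xaf  [2]=0x9d  [3]=0x79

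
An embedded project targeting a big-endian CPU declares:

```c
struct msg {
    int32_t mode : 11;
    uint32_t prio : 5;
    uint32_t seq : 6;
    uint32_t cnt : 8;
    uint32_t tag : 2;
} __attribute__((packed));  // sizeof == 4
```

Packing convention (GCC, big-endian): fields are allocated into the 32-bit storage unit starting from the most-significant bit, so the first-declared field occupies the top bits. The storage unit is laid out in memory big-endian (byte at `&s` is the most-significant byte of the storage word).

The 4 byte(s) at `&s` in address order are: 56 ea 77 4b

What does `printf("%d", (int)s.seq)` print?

29

[0]=0x56 [1]=0xea [2]=0x77 [3]=0x4b (big-endian) → word 0x56ea774b
mode [21+:11] = (word>>21) & 0x7ff = 695
prio [16+:5] = (word>>16) & 0x1f = 10
seq [10+:6] = (word>>10) & 0x3f = 29  ←
cnt [2+:8] = (word>>2) & 0xff = 210
tag [0+:2] = (word>>0) & 0x3 = 3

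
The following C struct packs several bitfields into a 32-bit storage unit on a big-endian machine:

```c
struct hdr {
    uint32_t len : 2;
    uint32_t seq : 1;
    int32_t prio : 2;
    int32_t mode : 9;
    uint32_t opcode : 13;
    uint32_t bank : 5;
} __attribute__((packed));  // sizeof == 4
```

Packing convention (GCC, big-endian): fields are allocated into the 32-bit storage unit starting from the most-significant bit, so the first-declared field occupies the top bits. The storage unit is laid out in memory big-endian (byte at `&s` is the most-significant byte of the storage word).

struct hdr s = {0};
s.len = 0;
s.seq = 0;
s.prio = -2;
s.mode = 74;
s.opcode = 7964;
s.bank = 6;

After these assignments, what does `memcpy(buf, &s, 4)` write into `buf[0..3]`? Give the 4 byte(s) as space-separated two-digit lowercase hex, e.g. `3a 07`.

[30+:2] len=0 & 0x3 = 0x0; word=0x00000000
[29+:1] seq=0 & 0x1 = 0x0; word=0x00000000
[27+:2] prio=-2 & 0x3 = 0x2; word=0x10000000
[18+:9] mode=74 & 0x1ff = 0x4a; word=0x11280000
[5+:13] opcode=7964 & 0x1fff = 0x1f1c; word=0x112be380
[0+:5] bank=6 & 0x1f = 0x6; word=0x112be386
word = 0x112be386 → big-endian bytes:
  [0]=0x11  [1]=0x2b  [2]=0xe3  [3]=0x86

11 2b e3 86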